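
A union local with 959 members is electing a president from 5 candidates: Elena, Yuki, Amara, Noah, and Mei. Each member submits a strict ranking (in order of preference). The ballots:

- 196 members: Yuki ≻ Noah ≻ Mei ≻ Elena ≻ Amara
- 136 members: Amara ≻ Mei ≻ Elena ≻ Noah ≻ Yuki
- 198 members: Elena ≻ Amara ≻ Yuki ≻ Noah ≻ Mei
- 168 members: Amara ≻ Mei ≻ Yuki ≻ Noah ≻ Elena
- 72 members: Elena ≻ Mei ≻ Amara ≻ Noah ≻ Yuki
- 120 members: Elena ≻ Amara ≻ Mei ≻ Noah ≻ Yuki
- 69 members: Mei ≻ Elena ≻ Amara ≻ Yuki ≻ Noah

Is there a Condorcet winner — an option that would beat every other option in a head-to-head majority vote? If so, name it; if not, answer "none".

none

Checking pairwise contests:
Mei beats Elena 569–390.
Elena beats Yuki 595–364.
Elena beats Amara 655–304.
Elena beats Noah 595–364.
Amara beats Mei 622–337.
Every option loses at least one head-to-head, so there is no Condorcet winner.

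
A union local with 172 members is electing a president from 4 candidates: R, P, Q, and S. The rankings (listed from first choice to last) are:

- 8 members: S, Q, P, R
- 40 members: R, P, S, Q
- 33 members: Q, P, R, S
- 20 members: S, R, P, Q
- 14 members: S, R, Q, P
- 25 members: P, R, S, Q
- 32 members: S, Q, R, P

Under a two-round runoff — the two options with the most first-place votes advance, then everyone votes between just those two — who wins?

R

Round 1 first-place votes: R 40, P 25, Q 33, S 74.
S and R advance.
Runoff: S is preferred to R by 74 voters; R by 98.
R wins the runoff.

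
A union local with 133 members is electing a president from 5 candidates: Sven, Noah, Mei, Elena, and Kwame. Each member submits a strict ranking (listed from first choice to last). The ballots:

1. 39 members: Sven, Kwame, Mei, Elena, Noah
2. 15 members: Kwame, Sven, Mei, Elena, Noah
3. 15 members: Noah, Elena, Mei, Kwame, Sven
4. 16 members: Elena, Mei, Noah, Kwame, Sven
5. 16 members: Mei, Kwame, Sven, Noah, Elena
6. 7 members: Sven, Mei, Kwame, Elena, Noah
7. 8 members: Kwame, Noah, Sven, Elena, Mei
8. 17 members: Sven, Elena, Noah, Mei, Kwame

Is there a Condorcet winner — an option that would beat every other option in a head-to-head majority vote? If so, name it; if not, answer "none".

none

Checking pairwise contests:
Kwame beats Sven 70–63.
Sven beats Noah 94–39.
Sven beats Mei 86–47.
Sven beats Elena 102–31.
Mei beats Kwame 71–62.
Every option loses at least one head-to-head, so there is no Condorcet winner.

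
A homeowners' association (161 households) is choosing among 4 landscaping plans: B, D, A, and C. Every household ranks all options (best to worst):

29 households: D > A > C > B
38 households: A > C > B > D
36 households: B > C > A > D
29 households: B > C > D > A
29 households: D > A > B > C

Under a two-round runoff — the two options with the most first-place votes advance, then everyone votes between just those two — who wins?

B

Round 1 first-place votes: B 65, D 58, A 38, C 0.
B and D advance.
Runoff: B is preferred to D by 103 voters; D by 58.
B wins the runoff.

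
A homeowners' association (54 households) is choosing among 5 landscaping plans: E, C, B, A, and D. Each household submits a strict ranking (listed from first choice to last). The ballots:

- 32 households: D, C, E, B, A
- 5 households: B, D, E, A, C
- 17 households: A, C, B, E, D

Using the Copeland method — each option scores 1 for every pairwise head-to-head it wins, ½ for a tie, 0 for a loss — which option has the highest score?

D

E: beats B and A; loses to C and D → score 2.
C: beats E, B, and A; loses to D → score 3.
B: beats A; loses to E, C, and D → score 1.
A: loses to E, C, B, and D → score 0.
D: beats E, C, B, and A → score 4.
D has the best pairwise record.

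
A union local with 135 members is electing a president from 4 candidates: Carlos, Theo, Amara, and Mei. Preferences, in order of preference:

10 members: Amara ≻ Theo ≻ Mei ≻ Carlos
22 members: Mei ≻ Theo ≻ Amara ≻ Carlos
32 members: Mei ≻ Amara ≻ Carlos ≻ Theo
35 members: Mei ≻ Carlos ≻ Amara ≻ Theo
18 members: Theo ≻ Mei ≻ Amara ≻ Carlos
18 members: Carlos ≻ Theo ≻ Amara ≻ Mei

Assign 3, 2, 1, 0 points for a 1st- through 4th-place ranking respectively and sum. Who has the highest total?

Mei

Carlos: 10·0 + 22·0 + 32·1 + 35·2 + 18·0 + 18·3 = 156
Theo: 10·2 + 22·2 + 32·0 + 35·0 + 18·3 + 18·2 = 154
Amara: 10·3 + 22·1 + 32·2 + 35·1 + 18·1 + 18·1 = 187
Mei: 10·1 + 22·3 + 32·3 + 35·3 + 18·2 + 18·0 = 313
Mei has the highest Borda score (313).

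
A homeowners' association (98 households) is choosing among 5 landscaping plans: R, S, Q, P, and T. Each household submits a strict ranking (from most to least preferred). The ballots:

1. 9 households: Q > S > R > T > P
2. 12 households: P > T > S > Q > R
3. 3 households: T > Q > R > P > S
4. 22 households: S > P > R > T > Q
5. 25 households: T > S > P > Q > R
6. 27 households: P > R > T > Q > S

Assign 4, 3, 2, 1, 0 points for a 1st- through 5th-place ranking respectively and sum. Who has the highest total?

P

R: 9·2 + 12·0 + 3·2 + 22·2 + 25·0 + 27·3 = 149
S: 9·3 + 12·2 + 3·0 + 22·4 + 25·3 + 27·0 = 214
Q: 9·4 + 12·1 + 3·3 + 22·0 + 25·1 + 27·1 = 109
P: 9·0 + 12·4 + 3·1 + 22·3 + 25·2 + 27·4 = 275
T: 9·1 + 12·3 + 3·4 + 22·1 + 25·4 + 27·2 = 233
P has the highest Borda score (275).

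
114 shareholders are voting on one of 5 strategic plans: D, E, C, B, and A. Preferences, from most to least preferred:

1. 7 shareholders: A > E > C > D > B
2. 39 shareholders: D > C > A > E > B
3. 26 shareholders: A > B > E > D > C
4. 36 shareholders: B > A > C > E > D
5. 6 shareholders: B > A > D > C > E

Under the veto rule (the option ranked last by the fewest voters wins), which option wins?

Last-place votes: D 36, E 6, C 26, B 46, A 0.
A is ranked last by the fewest voters, so A wins.

A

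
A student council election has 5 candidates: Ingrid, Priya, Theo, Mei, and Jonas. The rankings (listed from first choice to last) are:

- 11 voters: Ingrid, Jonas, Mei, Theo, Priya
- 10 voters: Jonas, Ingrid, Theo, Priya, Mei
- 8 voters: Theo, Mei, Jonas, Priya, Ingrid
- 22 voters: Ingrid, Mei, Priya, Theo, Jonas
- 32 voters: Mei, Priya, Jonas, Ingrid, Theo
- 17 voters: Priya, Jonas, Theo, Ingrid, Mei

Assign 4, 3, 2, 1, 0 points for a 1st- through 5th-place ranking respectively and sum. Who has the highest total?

Mei

Ingrid: 11·4 + 10·3 + 8·0 + 22·4 + 32·1 + 17·1 = 211
Priya: 11·0 + 10·1 + 8·1 + 22·2 + 32·3 + 17·4 = 226
Theo: 11·1 + 10·2 + 8·4 + 22·1 + 32·0 + 17·2 = 119
Mei: 11·2 + 10·0 + 8·3 + 22·3 + 32·4 + 17·0 = 240
Jonas: 11·3 + 10·4 + 8·2 + 22·0 + 32·2 + 17·3 = 204
Mei has the highest Borda score (240).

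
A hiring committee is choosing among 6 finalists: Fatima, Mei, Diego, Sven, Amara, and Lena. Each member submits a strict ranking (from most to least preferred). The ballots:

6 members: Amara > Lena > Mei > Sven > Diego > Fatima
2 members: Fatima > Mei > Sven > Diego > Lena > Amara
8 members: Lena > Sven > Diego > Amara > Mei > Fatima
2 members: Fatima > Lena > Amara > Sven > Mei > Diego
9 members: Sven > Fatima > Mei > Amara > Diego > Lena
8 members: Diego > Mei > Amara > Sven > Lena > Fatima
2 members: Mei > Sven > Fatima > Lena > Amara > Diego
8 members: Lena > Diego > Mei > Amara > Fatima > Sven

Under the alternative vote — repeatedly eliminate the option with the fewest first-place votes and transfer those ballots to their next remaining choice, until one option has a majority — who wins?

Lena

Round 1: Fatima 4, Mei 2, Diego 8, Sven 9, Amara 6, Lena 16. Eliminate Mei.
Round 2: Fatima 4, Diego 8, Sven 11, Amara 6, Lena 16. Eliminate Fatima.
Round 3: Diego 8, Sven 13, Amara 6, Lena 18. Eliminate Amara.
Round 4: Diego 8, Sven 13, Lena 24. Lena has a majority.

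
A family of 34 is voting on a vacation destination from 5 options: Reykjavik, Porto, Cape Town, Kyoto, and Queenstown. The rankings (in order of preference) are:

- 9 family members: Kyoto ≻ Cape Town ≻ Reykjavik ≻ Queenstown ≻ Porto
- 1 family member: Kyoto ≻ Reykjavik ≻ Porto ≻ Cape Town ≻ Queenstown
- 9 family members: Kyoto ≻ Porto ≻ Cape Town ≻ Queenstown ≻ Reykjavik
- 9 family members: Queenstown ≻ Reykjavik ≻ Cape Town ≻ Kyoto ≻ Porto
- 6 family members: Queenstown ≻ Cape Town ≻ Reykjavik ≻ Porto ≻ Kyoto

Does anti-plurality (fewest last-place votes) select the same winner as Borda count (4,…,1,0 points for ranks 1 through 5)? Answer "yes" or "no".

no

Anti-plurality — last-place votes: Reykjavik 9, Porto 18, Cape Town 0, Kyoto 6, Queenstown 1. Winner: Cape Town.
Borda — scores: Reykjavik 60, Porto 35, Cape Town 82, Kyoto 85, Queenstown 78. Winner: Kyoto.
The two methods disagree.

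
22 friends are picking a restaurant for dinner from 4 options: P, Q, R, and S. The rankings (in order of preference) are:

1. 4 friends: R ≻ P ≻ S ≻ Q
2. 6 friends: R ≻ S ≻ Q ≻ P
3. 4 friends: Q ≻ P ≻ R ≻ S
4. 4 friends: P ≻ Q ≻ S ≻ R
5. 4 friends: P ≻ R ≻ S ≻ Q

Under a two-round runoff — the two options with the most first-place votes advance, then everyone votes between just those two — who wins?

P

Round 1 first-place votes: P 8, Q 4, R 10, S 0.
R and P advance.
Runoff: R is preferred to P by 10 voters; P by 12.
P wins the runoff.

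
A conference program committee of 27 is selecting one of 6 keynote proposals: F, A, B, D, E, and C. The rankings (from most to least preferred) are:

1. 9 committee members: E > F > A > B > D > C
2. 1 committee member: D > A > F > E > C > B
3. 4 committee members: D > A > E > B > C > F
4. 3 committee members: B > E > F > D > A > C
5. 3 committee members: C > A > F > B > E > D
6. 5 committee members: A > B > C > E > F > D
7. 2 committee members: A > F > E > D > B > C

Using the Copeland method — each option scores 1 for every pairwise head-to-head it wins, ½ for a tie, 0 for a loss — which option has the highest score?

A

F: beats B, D, and C; loses to A and E → score 3.
A: beats F, B, D, E, and C → score 5.
B: beats D and C; loses to F, A, and E → score 2.
D: beats C; loses to F, A, B, and E → score 1.
E: beats F, B, D, and C; loses to A → score 4.
C: loses to F, A, B, D, and E → score 0.
A has the best pairwise record.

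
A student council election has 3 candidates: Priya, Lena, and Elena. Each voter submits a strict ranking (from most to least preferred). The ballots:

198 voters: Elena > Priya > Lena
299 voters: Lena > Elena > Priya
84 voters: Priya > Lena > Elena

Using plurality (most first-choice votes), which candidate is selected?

Lena

First-place votes: Priya 84, Lena 299, Elena 198.
Lena has the most first-place votes.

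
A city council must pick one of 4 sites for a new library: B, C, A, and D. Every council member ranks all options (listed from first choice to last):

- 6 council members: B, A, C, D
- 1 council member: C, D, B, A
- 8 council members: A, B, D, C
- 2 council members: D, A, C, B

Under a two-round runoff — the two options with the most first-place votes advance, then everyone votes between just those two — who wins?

A

Round 1 first-place votes: B 6, C 1, A 8, D 2.
A and B advance.
Runoff: A is preferred to B by 10 voters; B by 7.
A wins the runoff.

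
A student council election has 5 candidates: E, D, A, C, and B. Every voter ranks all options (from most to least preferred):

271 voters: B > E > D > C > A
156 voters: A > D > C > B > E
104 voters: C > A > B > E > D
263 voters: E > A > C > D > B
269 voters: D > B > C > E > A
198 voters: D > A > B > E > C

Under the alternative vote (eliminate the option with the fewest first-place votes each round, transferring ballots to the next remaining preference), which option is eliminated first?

Round 1: E 263, D 467, A 156, C 104, B 271. Eliminate C.

C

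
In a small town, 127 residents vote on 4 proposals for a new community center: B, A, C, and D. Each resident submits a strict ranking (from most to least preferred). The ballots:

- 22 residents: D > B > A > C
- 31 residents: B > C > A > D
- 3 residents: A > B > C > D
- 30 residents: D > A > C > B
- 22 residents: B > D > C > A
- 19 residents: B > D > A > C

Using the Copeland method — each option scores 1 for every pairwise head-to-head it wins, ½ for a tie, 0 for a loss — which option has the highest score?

B

B: beats A, C, and D → score 3.
A: beats C; loses to B and D → score 1.
C: loses to B, A, and D → score 0.
D: beats A and C; loses to B → score 2.
B has the best pairwise record.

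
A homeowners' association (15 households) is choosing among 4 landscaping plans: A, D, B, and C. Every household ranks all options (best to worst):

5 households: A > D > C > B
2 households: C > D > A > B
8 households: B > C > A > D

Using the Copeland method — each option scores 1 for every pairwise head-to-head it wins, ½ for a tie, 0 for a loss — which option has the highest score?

A: beats D; loses to B and C → score 1.
D: loses to A, B, and C → score 0.
B: beats A, D, and C → score 3.
C: beats A and D; loses to B → score 2.
B has the best pairwise record.

B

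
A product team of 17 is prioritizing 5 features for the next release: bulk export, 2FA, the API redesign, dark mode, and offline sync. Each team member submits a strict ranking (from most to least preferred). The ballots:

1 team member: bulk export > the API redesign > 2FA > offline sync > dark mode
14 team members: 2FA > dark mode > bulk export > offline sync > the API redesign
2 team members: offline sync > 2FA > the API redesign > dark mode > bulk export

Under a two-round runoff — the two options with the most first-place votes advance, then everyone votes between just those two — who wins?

2FA

Round 1 first-place votes: bulk export 1, 2FA 14, the API redesign 0, dark mode 0, offline sync 2.
2FA and offline sync advance.
Runoff: 2FA is preferred to offline sync by 15 voters; offline sync by 2.
2FA wins the runoff.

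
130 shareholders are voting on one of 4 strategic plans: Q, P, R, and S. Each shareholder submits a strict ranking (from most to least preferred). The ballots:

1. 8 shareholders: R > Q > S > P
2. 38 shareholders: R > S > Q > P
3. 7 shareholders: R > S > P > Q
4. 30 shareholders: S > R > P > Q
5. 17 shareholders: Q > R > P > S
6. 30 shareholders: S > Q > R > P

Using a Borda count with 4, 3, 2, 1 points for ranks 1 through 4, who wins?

Q: 8·3 + 38·2 + 7·1 + 30·1 + 17·4 + 30·3 = 295
P: 8·1 + 38·1 + 7·2 + 30·2 + 17·2 + 30·1 = 184
R: 8·4 + 38·4 + 7·4 + 30·3 + 17·3 + 30·2 = 413
S: 8·2 + 38·3 + 7·3 + 30·4 + 17·1 + 30·4 = 408
R has the highest Borda score (413).

R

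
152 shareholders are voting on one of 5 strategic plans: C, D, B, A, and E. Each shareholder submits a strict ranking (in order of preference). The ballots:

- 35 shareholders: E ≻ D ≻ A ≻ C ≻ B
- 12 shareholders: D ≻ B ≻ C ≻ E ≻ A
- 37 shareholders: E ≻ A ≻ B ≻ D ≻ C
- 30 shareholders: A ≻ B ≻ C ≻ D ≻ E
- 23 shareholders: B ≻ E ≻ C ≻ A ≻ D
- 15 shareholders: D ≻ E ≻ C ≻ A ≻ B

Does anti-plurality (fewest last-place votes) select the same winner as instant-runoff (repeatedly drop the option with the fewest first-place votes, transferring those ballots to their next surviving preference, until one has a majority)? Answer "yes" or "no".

no

Anti-plurality — last-place votes: C 37, D 23, B 50, A 12, E 30. Winner: A.
Instant-runoff — R1 C 0, D 27, B 23, A 30, E 72 (C out); R2 D 27, B 23, A 30, E 72 (B out); R3 D 27, A 30, E 95 (E winner). Winner: E.
The two methods disagree.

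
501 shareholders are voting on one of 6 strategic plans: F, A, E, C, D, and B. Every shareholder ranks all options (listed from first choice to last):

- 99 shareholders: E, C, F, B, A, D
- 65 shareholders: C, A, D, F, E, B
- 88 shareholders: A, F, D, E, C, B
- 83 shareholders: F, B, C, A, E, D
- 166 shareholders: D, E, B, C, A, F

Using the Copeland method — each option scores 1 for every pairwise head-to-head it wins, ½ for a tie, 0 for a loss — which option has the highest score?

E

F: beats D and B; loses to A, E, and C → score 2.
A: beats F and D; loses to E, C, and B → score 2.
E: beats F, A, C, and B; loses to D → score 4.
C: beats F, A, and B; loses to E and D → score 3.
D: beats E, C, and B; loses to F and A → score 3.
B: beats A; loses to F, E, C, and D → score 1.
E has the best pairwise record.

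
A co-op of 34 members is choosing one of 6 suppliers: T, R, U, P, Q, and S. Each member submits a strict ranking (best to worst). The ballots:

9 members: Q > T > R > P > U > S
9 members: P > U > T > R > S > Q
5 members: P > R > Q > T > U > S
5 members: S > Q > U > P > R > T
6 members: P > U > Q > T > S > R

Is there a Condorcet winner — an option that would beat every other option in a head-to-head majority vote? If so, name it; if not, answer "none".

P

P vs T: 25–9 for P.
P vs R: 25–9 for P.
P vs U: 29–5 for P.
P vs Q: 20–14 for P.
P vs S: 29–5 for P.
P beats every other option head-to-head.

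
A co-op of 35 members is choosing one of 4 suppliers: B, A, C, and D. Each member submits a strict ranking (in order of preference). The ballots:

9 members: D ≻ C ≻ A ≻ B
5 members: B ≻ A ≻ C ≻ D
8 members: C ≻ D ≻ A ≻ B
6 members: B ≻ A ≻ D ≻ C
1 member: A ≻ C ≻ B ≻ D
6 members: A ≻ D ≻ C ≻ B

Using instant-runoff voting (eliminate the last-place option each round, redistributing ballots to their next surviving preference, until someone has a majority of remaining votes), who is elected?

D

Round 1: B 11, A 7, C 8, D 9. Eliminate A.
Round 2: B 11, C 9, D 15. Eliminate C.
Round 3: B 12, D 23. D has a majority.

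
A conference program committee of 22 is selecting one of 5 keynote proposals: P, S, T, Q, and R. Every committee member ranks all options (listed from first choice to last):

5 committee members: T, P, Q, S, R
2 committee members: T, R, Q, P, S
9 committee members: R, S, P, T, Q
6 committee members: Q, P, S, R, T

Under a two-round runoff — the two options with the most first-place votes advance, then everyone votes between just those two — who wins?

Round 1 first-place votes: P 0, S 0, T 7, Q 6, R 9.
R and T advance.
Runoff: R is preferred to T by 15 voters; T by 7.
R wins the runoff.

R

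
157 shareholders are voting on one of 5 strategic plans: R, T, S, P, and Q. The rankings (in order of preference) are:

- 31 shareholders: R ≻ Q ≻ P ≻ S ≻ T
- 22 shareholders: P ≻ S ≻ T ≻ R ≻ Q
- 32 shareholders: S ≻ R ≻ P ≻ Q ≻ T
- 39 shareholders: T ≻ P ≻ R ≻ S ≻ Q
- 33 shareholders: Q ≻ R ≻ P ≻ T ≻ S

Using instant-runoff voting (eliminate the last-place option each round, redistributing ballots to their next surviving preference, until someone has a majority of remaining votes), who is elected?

S

Round 1: R 31, T 39, S 32, P 22, Q 33. Eliminate P.
Round 2: R 31, T 39, S 54, Q 33. Eliminate R.
Round 3: T 39, S 54, Q 64. Eliminate T.
Round 4: S 93, Q 64. S has a majority.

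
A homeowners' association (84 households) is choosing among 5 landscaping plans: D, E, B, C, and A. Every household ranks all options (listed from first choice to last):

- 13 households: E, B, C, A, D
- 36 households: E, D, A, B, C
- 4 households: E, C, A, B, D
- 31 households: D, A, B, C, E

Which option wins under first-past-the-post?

E

First-place votes: D 31, E 53, B 0, C 0, A 0.
E has the most first-place votes.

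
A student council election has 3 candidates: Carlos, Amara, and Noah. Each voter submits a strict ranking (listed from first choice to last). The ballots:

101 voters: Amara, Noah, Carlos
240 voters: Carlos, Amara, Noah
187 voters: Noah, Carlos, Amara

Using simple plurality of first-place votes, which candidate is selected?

First-place votes: Carlos 240, Amara 101, Noah 187.
Carlos has the most first-place votes.

Carlos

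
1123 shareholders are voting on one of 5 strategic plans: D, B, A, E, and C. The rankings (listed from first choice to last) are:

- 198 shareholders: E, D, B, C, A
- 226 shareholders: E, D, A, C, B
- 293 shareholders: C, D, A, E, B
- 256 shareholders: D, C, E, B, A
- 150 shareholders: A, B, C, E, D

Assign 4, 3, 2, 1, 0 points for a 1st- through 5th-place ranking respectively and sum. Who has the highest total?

D: 198·3 + 226·3 + 293·3 + 256·4 + 150·0 = 3175
B: 198·2 + 226·0 + 293·0 + 256·1 + 150·3 = 1102
A: 198·0 + 226·2 + 293·2 + 256·0 + 150·4 = 1638
E: 198·4 + 226·4 + 293·1 + 256·2 + 150·1 = 2651
C: 198·1 + 226·1 + 293·4 + 256·3 + 150·2 = 2664
D has the highest Borda score (3175).

D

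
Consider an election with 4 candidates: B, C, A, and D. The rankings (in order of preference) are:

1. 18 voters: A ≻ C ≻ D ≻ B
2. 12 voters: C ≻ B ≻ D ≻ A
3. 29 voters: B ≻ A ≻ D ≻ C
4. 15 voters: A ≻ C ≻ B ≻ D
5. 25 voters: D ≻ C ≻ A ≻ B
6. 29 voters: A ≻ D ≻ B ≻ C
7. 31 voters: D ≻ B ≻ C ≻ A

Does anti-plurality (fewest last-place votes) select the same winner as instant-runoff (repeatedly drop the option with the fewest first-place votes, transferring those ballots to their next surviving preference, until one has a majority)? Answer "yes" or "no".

no

Anti-plurality — last-place votes: B 43, C 58, A 43, D 15. Winner: D.
Instant-runoff — R1 B 29, C 12, A 62, D 56 (C out); R2 B 41, A 62, D 56 (B out); R3 A 91, D 68 (A winner). Winner: A.
The two methods disagree.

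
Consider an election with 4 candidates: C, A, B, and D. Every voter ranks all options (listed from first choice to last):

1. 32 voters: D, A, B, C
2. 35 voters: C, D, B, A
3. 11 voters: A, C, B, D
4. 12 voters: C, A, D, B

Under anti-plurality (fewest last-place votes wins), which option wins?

D

Last-place votes: C 32, A 35, B 12, D 11.
D is ranked last by the fewest voters, so D wins.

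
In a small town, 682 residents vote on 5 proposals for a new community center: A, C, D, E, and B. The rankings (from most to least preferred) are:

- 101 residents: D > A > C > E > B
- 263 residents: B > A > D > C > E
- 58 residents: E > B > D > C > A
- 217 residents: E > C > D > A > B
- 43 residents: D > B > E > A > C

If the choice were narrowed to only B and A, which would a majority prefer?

Voters preferring B to A: 364; preferring A to B: 318.
B wins the head-to-head.

B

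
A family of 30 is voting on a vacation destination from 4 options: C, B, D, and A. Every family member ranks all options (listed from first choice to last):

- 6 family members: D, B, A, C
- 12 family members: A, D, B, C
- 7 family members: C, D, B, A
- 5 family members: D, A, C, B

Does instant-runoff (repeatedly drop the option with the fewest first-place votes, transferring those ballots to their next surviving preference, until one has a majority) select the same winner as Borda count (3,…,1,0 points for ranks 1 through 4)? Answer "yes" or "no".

Instant-runoff — R1 C 7, B 0, D 11, A 12 (B out); R2 C 7, D 11, A 12 (C out); R3 D 18, A 12 (D winner). Winner: D.
Borda — scores: C 26, B 31, D 71, A 52. Winner: D.
The two methods agree.

yes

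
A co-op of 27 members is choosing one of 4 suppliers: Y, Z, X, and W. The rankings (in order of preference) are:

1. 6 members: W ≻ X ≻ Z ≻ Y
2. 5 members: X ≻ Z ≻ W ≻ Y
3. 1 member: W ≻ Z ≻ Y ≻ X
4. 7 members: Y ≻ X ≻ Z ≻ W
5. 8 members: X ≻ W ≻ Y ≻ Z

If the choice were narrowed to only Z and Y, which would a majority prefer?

Voters preferring Z to Y: 12; preferring Y to Z: 15.
Y wins the head-to-head.

Y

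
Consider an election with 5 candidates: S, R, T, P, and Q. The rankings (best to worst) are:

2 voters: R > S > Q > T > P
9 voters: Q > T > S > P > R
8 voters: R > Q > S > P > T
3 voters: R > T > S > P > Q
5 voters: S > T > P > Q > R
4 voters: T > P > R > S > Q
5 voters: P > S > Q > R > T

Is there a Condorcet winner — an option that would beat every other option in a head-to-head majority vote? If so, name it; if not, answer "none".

S

S vs R: 19–17 for S.
S vs T: 20–16 for S.
S vs P: 27–9 for S.
S vs Q: 19–17 for S.
S beats every other option head-to-head.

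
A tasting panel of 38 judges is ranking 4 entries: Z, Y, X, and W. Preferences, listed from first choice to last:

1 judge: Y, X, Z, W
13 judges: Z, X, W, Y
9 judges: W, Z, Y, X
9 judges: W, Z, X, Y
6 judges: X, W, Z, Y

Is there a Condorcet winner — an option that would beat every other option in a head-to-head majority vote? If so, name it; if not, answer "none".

Checking pairwise contests:
W beats Z 24–14.
Z beats Y 37–1.
Z beats X 31–7.
X beats W 20–18.
Every option loses at least one head-to-head, so there is no Condorcet winner.

none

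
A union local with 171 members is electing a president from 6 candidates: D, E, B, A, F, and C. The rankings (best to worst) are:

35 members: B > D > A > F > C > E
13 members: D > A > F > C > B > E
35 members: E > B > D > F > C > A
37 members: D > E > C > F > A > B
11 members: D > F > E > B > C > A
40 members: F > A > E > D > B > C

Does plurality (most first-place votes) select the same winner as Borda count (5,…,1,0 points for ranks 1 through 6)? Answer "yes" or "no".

Plurality — first-place votes: D 61, E 35, B 35, A 0, F 40, C 0. Winner: D.
Borda — scores: D 630, E 476, B 390, A 354, F 497, C 218. Winner: D.
The two methods agree.

yes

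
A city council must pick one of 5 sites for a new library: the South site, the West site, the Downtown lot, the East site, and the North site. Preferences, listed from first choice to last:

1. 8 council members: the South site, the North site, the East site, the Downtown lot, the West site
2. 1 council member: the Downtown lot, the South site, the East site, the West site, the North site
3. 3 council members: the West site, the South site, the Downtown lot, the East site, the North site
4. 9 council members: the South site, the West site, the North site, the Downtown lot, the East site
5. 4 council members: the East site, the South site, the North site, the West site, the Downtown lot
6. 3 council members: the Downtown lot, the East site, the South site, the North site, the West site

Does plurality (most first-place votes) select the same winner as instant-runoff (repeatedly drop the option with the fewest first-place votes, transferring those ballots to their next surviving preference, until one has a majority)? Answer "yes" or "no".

yes

Plurality — first-place votes: the South site 17, the West site 3, the Downtown lot 4, the East site 4, the North site 0. Winner: the South site.
Instant-runoff — R1 the South site 17, the West site 3, the Downtown lot 4, the East site 4, the North site 0 (the South site winner). Winner: the South site.
The two methods agree.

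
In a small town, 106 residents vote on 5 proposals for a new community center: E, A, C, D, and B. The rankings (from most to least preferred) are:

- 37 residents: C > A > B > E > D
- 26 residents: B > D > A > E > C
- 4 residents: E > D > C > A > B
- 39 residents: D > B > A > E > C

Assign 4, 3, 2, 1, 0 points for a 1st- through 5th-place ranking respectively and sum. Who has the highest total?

E: 37·1 + 26·1 + 4·4 + 39·1 = 118
A: 37·3 + 26·2 + 4·1 + 39·2 = 245
C: 37·4 + 26·0 + 4·2 + 39·0 = 156
D: 37·0 + 26·3 + 4·3 + 39·4 = 246
B: 37·2 + 26·4 + 4·0 + 39·3 = 295
B has the highest Borda score (295).

B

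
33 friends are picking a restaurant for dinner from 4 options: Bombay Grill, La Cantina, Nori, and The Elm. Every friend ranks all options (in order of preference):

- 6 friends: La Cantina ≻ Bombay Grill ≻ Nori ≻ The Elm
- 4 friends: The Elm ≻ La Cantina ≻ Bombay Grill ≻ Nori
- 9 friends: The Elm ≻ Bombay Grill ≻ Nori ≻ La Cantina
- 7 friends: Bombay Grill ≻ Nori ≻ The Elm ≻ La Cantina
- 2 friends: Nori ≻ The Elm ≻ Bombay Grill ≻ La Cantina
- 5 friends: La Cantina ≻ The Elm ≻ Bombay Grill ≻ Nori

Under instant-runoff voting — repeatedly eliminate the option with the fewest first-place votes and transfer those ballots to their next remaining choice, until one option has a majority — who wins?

The Elm

Round 1: Bombay Grill 7, La Cantina 11, Nori 2, The Elm 13. Eliminate Nori.
Round 2: Bombay Grill 7, La Cantina 11, The Elm 15. Eliminate Bombay Grill.
Round 3: La Cantina 11, The Elm 22. The Elm has a majority.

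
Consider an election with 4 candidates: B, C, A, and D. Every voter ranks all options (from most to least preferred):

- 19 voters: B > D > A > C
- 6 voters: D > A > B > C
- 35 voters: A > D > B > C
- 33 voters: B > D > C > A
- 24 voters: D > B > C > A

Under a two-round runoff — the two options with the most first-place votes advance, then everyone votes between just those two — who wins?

Round 1 first-place votes: B 52, C 0, A 35, D 30.
B and A advance.
Runoff: B is preferred to A by 76 voters; A by 41.
B wins the runoff.

B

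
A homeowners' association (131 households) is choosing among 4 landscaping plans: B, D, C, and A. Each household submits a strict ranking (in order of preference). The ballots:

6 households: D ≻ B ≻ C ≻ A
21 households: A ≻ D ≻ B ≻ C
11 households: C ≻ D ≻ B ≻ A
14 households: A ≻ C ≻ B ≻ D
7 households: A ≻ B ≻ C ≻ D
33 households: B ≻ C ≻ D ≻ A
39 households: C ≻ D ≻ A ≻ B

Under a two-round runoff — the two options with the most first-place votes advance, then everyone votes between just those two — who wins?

Round 1 first-place votes: B 33, D 6, C 50, A 42.
C and A advance.
Runoff: C is preferred to A by 89 voters; A by 42.
C wins the runoff.

C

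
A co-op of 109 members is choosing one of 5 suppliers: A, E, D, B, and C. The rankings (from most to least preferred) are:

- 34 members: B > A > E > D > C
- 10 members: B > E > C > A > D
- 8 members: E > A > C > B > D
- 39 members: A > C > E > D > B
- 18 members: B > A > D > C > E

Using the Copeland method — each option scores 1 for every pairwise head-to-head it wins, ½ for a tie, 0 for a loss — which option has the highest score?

A: beats E, D, and C; loses to B → score 3.
E: beats D; loses to A, B, and C → score 1.
D: loses to A, E, B, and C → score 0.
B: beats A, E, D, and C → score 4.
C: beats E and D; loses to A and B → score 2.
B has the best pairwise record.

B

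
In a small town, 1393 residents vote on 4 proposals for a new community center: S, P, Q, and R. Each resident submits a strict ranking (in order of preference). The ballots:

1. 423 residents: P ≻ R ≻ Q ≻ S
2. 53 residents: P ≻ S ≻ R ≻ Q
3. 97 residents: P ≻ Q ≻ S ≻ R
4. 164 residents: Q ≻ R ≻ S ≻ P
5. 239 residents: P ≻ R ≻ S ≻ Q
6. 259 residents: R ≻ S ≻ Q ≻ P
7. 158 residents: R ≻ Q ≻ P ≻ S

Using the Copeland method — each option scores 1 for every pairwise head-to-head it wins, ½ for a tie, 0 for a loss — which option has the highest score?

P

S: loses to P, Q, and R → score 0.
P: beats S, Q, and R → score 3.
Q: beats S; loses to P and R → score 1.
R: beats S and Q; loses to P → score 2.
P has the best pairwise record.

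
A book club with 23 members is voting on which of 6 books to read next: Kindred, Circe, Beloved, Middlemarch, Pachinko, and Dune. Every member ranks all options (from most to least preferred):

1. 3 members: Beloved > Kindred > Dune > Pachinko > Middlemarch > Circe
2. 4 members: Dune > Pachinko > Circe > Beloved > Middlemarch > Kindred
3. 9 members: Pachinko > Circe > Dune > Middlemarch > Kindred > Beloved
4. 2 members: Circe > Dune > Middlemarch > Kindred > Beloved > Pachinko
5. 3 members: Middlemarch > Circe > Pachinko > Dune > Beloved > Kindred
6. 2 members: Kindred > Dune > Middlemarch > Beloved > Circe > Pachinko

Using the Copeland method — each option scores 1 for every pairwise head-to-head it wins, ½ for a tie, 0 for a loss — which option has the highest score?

Pachinko

Kindred: beats Beloved; loses to Circe, Middlemarch, Pachinko, and Dune → score 1.
Circe: beats Kindred, Beloved, Middlemarch, and Dune; loses to Pachinko → score 4.
Beloved: loses to Kindred, Circe, Middlemarch, Pachinko, and Dune → score 0.
Middlemarch: beats Kindred and Beloved; loses to Circe, Pachinko, and Dune → score 2.
Pachinko: beats Kindred, Circe, Beloved, Middlemarch, and Dune → score 5.
Dune: beats Kindred, Beloved, and Middlemarch; loses to Circe and Pachinko → score 3.
Pachinko has the best pairwise record.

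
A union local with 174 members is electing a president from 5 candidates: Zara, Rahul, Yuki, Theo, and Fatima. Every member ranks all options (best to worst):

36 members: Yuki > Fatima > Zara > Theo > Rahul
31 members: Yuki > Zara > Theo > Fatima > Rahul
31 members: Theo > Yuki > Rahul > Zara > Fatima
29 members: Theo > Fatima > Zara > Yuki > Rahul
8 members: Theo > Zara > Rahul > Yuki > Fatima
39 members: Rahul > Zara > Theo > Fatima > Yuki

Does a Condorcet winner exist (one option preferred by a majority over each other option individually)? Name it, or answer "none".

none

Checking pairwise contests:
Yuki beats Zara 98–76.
Zara beats Rahul 104–70.
Theo beats Yuki 107–67.
Zara beats Theo 106–68.
Zara beats Fatima 109–65.
Every option loses at least one head-to-head, so there is no Condorcet winner.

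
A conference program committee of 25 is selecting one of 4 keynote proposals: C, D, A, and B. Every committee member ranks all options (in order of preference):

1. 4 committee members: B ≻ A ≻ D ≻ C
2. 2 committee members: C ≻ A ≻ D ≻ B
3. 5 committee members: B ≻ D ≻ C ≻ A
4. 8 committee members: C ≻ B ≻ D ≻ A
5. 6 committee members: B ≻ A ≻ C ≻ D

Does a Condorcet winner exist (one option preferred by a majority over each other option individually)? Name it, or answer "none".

B vs C: 15–10 for B.
B vs D: 23–2 for B.
B vs A: 23–2 for B.
B beats every other option head-to-head.

B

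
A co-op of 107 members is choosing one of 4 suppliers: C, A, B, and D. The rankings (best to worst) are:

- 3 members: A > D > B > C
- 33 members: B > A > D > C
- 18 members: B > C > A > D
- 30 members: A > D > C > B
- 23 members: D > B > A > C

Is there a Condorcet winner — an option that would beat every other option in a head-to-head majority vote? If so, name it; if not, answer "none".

none

Checking pairwise contests:
A beats C 89–18.
B beats A 74–33.
D beats B 56–51.
A beats D 84–23.
Every option loses at least one head-to-head, so there is no Condorcet winner.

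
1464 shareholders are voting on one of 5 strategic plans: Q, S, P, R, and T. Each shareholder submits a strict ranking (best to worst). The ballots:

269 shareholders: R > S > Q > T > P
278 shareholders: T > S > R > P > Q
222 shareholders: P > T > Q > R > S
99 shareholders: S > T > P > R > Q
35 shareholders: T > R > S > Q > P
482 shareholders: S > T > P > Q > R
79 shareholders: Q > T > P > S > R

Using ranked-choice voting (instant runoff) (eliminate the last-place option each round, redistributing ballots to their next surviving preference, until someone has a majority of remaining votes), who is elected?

S

Round 1: Q 79, S 581, P 222, R 269, T 313. Eliminate Q.
Round 2: S 581, P 222, R 269, T 392. Eliminate P.
Round 3: S 581, R 269, T 614. Eliminate R.
Round 4: S 850, T 614. S has a majority.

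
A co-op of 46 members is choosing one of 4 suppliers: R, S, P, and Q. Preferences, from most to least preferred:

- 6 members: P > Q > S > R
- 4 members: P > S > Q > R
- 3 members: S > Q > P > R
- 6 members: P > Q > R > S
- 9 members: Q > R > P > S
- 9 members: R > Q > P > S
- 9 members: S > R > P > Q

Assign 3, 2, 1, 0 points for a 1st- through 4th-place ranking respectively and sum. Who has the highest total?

Q

R: 6·0 + 4·0 + 3·0 + 6·1 + 9·2 + 9·3 + 9·2 = 69
S: 6·1 + 4·2 + 3·3 + 6·0 + 9·0 + 9·0 + 9·3 = 50
P: 6·3 + 4·3 + 3·1 + 6·3 + 9·1 + 9·1 + 9·1 = 78
Q: 6·2 + 4·1 + 3·2 + 6·2 + 9·3 + 9·2 + 9·0 = 79
Q has the highest Borda score (79).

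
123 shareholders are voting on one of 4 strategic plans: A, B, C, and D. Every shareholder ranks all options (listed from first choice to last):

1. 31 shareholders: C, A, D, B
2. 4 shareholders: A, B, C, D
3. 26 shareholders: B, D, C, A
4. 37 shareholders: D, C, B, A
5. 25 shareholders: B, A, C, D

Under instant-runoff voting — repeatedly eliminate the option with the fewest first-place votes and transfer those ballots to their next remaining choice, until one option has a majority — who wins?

Round 1: A 4, B 51, C 31, D 37. Eliminate A.
Round 2: B 55, C 31, D 37. Eliminate C.
Round 3: B 55, D 68. D has a majority.

D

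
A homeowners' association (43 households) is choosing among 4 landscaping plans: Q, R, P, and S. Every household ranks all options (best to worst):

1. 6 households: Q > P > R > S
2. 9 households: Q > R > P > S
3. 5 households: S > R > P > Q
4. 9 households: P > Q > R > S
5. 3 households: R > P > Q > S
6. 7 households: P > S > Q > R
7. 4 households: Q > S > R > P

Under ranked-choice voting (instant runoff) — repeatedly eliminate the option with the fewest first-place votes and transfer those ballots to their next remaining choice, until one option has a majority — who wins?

P

Round 1: Q 19, R 3, P 16, S 5. Eliminate R.
Round 2: Q 19, P 19, S 5. Eliminate S.
Round 3: Q 19, P 24. P has a majority.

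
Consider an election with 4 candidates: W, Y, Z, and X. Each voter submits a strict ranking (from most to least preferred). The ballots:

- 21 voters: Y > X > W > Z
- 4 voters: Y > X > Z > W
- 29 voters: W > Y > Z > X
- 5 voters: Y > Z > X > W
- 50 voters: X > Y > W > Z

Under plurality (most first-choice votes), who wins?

First-place votes: W 29, Y 30, Z 0, X 50.
X has the most first-place votes.

X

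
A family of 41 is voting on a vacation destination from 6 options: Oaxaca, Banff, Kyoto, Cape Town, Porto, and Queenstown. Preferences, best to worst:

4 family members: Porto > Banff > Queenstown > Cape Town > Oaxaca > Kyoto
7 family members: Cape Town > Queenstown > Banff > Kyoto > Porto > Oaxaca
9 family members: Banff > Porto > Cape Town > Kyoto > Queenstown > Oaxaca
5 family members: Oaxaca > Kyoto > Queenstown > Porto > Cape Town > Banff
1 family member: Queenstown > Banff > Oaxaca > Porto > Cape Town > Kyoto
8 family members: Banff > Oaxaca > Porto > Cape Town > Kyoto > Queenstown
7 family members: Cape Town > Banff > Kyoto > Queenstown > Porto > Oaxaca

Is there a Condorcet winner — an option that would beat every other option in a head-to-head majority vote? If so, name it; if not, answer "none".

Banff vs Oaxaca: 36–5 for Banff.
Banff vs Kyoto: 36–5 for Banff.
Banff vs Cape Town: 22–19 for Banff.
Banff vs Porto: 32–9 for Banff.
Banff vs Queenstown: 28–13 for Banff.
Banff beats every other option head-to-head.

Banff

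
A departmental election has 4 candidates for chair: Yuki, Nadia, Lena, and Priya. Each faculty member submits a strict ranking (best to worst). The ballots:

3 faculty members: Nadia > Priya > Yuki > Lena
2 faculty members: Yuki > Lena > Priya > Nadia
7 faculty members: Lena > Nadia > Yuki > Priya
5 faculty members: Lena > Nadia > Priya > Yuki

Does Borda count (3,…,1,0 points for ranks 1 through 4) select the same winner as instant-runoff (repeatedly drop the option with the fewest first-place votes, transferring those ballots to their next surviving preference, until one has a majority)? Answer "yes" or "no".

Borda — scores: Yuki 16, Nadia 33, Lena 40, Priya 13. Winner: Lena.
Instant-runoff — R1 Yuki 2, Nadia 3, Lena 12, Priya 0 (Lena winner). Winner: Lena.
The two methods agree.

yes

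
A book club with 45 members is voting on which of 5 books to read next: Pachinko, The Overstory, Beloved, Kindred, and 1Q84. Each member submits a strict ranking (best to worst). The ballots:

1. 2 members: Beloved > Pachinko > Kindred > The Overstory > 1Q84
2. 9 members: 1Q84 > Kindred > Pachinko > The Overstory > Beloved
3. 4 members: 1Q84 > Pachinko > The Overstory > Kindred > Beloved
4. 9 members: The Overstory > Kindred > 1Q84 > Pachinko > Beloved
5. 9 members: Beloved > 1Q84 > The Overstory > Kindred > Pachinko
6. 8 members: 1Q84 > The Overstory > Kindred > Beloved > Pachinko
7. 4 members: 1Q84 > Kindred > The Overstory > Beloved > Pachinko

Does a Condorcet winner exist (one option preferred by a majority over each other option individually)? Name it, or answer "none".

1Q84 vs Pachinko: 43–2 for 1Q84.
1Q84 vs The Overstory: 34–11 for 1Q84.
1Q84 vs Beloved: 34–11 for 1Q84.
1Q84 vs Kindred: 34–11 for 1Q84.
1Q84 beats every other option head-to-head.

1Q84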